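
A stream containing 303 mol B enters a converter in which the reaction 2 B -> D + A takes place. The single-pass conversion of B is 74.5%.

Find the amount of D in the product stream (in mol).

113 mol

B reacted = 0.745 × 303 = 225.7 mol; ν_B = −2, so ξ = 225.7/2 = 112.9 mol.
Outlet amounts (n = n₀ + ν ξ):
  B: 303 − 2(112.9) = 77.27
  D: 0 + 1(112.9) = 112.9
  A: 0 + 1(112.9) = 112.9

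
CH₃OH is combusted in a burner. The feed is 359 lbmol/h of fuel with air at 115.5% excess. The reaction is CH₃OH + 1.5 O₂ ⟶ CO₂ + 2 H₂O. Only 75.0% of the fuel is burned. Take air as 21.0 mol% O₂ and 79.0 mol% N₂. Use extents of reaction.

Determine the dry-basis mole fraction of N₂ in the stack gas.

0.796

Stoichiometric O₂ = 1.5 × 359 = 538.5 lbmol/h; O₂ fed = 538.5 × 2.155 = 1160 lbmol/h.
N₂ fed = 1160 × 79/21 = 4366 lbmol/h.
Fuel reacted = 0.75 × 359 → ξ = 269.2 lbmol/h.
Outlet (n = n₀ + ν ξ):
  CH₃OH: 359 − 1(269.2) = 89.75
  O₂: 1160 − 1.5(269.2) = 756.6
  N₂: 4366 (inert)
  CO₂: 0 + 1(269.2) = 269.2
  H₂O: 0 + 2(269.2) = 538.5
Dry total = 5481 lbmol/h; y_N₂ (dry) = 4366 / 5481 = 0.7965.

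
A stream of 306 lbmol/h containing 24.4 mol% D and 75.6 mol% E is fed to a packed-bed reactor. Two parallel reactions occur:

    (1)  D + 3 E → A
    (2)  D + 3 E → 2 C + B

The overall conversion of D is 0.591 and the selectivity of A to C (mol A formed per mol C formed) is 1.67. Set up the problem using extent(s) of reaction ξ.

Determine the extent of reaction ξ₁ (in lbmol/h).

Conversion of D: D consumed = 0.591 × 74.66 = 44.13 lbmol/h = 1ξ₁ + 1ξ₂.
Selectivity: 1ξ₁ / (2ξ₂) = 1.67 → ξ₁ = 3.34 ξ₂.
Substitute: (1·3.34 + 1) ξ₂ = 44.13 → ξ₂ = 10.17 lbmol/h, ξ₁ = 33.96 lbmol/h.
Outlet amounts (n = n₀ + Σ ν·ξ):
  D: 74.66 − 1(33.96) − 1(10.17) = 30.54
  E: 231.3 − 3(33.96) − 3(10.17) = 98.96
  A: 0 + 1(33.96) = 33.96
  C: 0 + 2(10.17) = 20.33
  B: 0 + 1(10.17) = 10.17

ξ₁ = 34 lbmol/h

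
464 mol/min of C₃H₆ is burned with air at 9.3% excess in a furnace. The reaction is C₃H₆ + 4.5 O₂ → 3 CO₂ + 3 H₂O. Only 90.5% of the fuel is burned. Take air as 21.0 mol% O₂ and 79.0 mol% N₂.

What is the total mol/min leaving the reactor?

11500 mol/min

Stoichiometric O₂ = 4.5 × 464 = 2088 mol/min; O₂ fed = 2088 × 1.093 = 2282 mol/min.
N₂ fed = 2282 × 79/21 = 8585 mol/min.
Fuel reacted = 0.905 × 464 → ξ = 419.9 mol/min.
Outlet (n = n₀ + ν ξ):
  C₃H₆: 464 − 1(419.9) = 44.08
  O₂: 2282 − 4.5(419.9) = 392.5
  N₂: 8585 (inert)
  CO₂: 0 + 3(419.9) = 1260
  H₂O: 0 + 3(419.9) = 1260
Total out = 44.08 + 392.5 + 8585 + 1260 + 1260 = 11540 mol/min.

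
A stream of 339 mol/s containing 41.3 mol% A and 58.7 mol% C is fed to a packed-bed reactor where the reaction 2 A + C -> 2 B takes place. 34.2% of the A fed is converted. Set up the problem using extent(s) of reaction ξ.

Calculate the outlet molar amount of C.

175 mol/s

A reacted = 0.342 × 140 = 47.88 mol/s; ν_A = −2, so ξ = 47.88/2 = 23.94 mol/s.
Outlet amounts (n = n₀ + ν ξ):
  A: 140 − 2(23.94) = 92.12
  C: 199 − 1(23.94) = 175.1
  B: 0 + 2(23.94) = 47.88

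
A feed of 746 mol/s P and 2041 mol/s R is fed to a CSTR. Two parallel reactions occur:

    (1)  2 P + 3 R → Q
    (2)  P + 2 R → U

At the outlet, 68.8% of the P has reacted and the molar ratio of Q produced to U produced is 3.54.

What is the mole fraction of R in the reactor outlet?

Conversion of P: P consumed = 0.688 × 746 = 513.2 mol/s = 2ξ₁ + 1ξ₂.
Selectivity: 1ξ₁ / (1ξ₂) = 3.54 → ξ₁ = 3.54 ξ₂.
Substitute: (2·3.54 + 1) ξ₂ = 513.2 → ξ₂ = 63.52 mol/s, ξ₁ = 224.9 mol/s.
Outlet amounts (n = n₀ + Σ ν·ξ):
  P: 746 − 2(224.9) − 1(63.52) = 232.8
  R: 2041 − 3(224.9) − 2(63.52) = 1239
  Q: 0 + 1(224.9) = 224.9
  U: 0 + 1(63.52) = 63.52
Total out = 1761 mol/s; y_R = 1239 / 1761 = 0.704.

0.704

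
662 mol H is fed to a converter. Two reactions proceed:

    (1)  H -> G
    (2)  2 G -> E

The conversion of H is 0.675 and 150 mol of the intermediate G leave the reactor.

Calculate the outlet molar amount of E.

148 mol

Conversion of H: H consumed = 1ξ₁ = 0.675 × 662 → ξ₁ = 446.9 mol.
G balance: n_G = 0 + 1ξ₁ − 2ξ₂ = 150 → ξ₂ = (1·446.9 − 150)/2 = 148.4 mol.
Outlet amounts (n = n₀ + Σ ν·ξ):
  H: 662 − 1(446.9) = 215.1
  G: 0 + 1(446.9) − 2(148.4) = 150
  E: 0 + 1(148.4) = 148.4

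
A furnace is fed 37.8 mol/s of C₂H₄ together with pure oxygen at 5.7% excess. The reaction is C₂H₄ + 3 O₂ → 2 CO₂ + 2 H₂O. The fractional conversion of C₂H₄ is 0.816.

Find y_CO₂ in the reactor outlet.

0.391

Stoichiometric O₂ = 3 × 37.8 = 113.4 mol/s; O₂ fed = 113.4 × 1.057 = 119.9 mol/s.
Fuel reacted = 0.816 × 37.8 → ξ = 30.84 mol/s.
Outlet (n = n₀ + ν ξ):
  C₂H₄: 37.8 − 1(30.84) = 6.955
  O₂: 119.9 − 3(30.84) = 27.33
  CO₂: 0 + 2(30.84) = 61.69
  H₂O: 0 + 2(30.84) = 61.69
Total out = 157.7 mol/s; y_CO₂ = 61.69 / 157.7 = 0.3913.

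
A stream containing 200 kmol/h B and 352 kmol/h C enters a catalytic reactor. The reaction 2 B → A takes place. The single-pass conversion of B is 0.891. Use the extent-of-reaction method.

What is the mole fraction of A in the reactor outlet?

0.192

B reacted = 0.891 × 200 = 178.2 kmol/h; ν_B = −2, so ξ = 178.2/2 = 89.1 kmol/h.
Outlet amounts (n = n₀ + ν ξ):
  B: 200 − 2(89.1) = 21.8
  A: 0 + 1(89.1) = 89.1
  C: 352 (inert)
Total out = 462.9 kmol/h; y_A = 89.1 / 462.9 = 0.1925.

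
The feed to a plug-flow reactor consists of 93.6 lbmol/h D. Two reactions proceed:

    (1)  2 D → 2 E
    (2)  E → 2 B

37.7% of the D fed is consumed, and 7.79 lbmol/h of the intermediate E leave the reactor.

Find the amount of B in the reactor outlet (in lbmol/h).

Conversion of D: D consumed = 2ξ₁ = 0.377 × 93.6 → ξ₁ = 17.64 lbmol/h.
E balance: n_E = 0 + 2ξ₁ − 1ξ₂ = 7.79 → ξ₂ = (2·17.64 − 7.79)/1 = 27.5 lbmol/h.
Outlet amounts (n = n₀ + Σ ν·ξ):
  D: 93.6 − 2(17.64) = 58.31
  E: 0 + 2(17.64) − 1(27.5) = 7.79
  B: 0 + 2(27.5) = 54.99

55 lbmol/h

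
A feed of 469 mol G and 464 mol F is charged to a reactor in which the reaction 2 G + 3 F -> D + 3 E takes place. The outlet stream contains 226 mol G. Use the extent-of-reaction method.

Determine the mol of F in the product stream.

99.5 mol

For G: n = n₀ − 2ξ → 226 = 469 − 2ξ, giving ξ = 121.5 mol.
Outlet amounts (n = n₀ + ν ξ):
  G: 469 − 2(121.5) = 226
  F: 464 − 3(121.5) = 99.5
  D: 0 + 1(121.5) = 121.5
  E: 0 + 3(121.5) = 364.5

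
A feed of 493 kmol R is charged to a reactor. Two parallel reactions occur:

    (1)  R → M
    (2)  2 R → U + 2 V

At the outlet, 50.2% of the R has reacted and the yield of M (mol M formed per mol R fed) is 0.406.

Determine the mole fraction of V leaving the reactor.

0.0916

Yield of M: 1ξ₁ / 493 = 0.406 → ξ₁ = 200.2 kmol.
Conversion of R: 1ξ₁ + 2ξ₂ = 0.502 × 493 = 247.5 → ξ₂ = 23.66 kmol.
Outlet amounts (n = n₀ + Σ ν·ξ):
  R: 493 − 1(200.2) − 2(23.66) = 245.5
  M: 0 + 1(200.2) = 200.2
  U: 0 + 1(23.66) = 23.66
  V: 0 + 2(23.66) = 47.33
Total out = 516.7 kmol; y_V = 47.33 / 516.7 = 0.0916.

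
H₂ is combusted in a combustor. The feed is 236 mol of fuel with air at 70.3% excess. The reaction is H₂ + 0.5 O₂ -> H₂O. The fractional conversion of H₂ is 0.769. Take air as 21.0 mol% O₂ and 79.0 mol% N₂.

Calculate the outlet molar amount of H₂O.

181 mol

Stoichiometric O₂ = 0.5 × 236 = 118 mol; O₂ fed = 118 × 1.703 = 201 mol.
N₂ fed = 201 × 79/21 = 756 mol.
Fuel reacted = 0.769 × 236 → ξ = 181.5 mol.
Outlet (n = n₀ + ν ξ):
  H₂: 236 − 1(181.5) = 54.52
  O₂: 201 − 0.5(181.5) = 110.2
  N₂: 756 (inert)
  H₂O: 0 + 1(181.5) = 181.5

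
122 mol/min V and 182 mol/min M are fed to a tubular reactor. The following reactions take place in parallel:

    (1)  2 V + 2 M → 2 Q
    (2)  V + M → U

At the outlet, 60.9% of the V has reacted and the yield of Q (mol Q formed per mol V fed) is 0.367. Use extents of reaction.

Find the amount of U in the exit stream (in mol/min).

Yield of Q: 2ξ₁ / 122 = 0.367 → ξ₁ = 22.39 mol/min.
Conversion of V: 2ξ₁ + 1ξ₂ = 0.609 × 122 = 74.3 → ξ₂ = 29.52 mol/min.
Outlet amounts (n = n₀ + Σ ν·ξ):
  V: 122 − 2(22.39) − 1(29.52) = 47.7
  M: 182 − 2(22.39) − 1(29.52) = 107.7
  Q: 0 + 2(22.39) = 44.77
  U: 0 + 1(29.52) = 29.52

29.5 mol/min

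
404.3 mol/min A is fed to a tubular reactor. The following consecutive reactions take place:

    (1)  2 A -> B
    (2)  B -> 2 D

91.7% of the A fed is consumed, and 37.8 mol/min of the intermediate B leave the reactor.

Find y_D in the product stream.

Conversion of A: A consumed = 2ξ₁ = 0.917 × 404.3 → ξ₁ = 185.4 mol/min.
B balance: n_B = 0 + 1ξ₁ − 1ξ₂ = 37.8 → ξ₂ = (1·185.4 − 37.8)/1 = 147.6 mol/min.
Outlet amounts (n = n₀ + Σ ν·ξ):
  A: 404.3 − 2(185.4) = 33.56
  B: 0 + 1(185.4) − 1(147.6) = 37.8
  D: 0 + 2(147.6) = 295.1
Total out = 366.5 mol/min; y_D = 295.1 / 366.5 = 0.8053.

0.805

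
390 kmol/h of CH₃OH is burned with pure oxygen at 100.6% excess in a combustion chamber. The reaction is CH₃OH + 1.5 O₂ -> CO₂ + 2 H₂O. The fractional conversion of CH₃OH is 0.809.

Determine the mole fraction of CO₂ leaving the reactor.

0.183

Stoichiometric O₂ = 1.5 × 390 = 585 kmol/h; O₂ fed = 585 × 2.006 = 1174 kmol/h.
Fuel reacted = 0.809 × 390 → ξ = 315.5 kmol/h.
Outlet (n = n₀ + ν ξ):
  CH₃OH: 390 − 1(315.5) = 74.49
  O₂: 1174 − 1.5(315.5) = 700.2
  CO₂: 0 + 1(315.5) = 315.5
  H₂O: 0 + 2(315.5) = 631
Total out = 1721 kmol/h; y_CO₂ = 315.5 / 1721 = 0.1833.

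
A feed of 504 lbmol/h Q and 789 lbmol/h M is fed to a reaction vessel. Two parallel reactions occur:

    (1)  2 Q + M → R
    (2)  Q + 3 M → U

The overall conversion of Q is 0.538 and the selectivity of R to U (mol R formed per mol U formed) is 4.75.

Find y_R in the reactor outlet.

Conversion of Q: Q consumed = 0.538 × 504 = 271.2 lbmol/h = 2ξ₁ + 1ξ₂.
Selectivity: 1ξ₁ / (1ξ₂) = 4.75 → ξ₁ = 4.75 ξ₂.
Substitute: (2·4.75 + 1) ξ₂ = 271.2 → ξ₂ = 25.82 lbmol/h, ξ₁ = 122.7 lbmol/h.
Outlet amounts (n = n₀ + Σ ν·ξ):
  Q: 504 − 2(122.7) − 1(25.82) = 232.8
  M: 789 − 1(122.7) − 3(25.82) = 588.9
  R: 0 + 1(122.7) = 122.7
  U: 0 + 1(25.82) = 25.82
Total out = 970.2 lbmol/h; y_R = 122.7 / 970.2 = 0.1264.

0.126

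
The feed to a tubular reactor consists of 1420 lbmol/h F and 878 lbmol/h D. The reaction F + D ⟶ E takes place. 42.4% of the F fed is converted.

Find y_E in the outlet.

F reacted = 0.424 × 1420 = 602.1 lbmol/h; ν_F = −1, so ξ = 602.1/1 = 602.1 lbmol/h.
Outlet amounts (n = n₀ + ν ξ):
  F: 1420 − 1(602.1) = 817.9
  D: 878 − 1(602.1) = 275.9
  E: 0 + 1(602.1) = 602.1
Total out = 1696 lbmol/h; y_E = 602.1 / 1696 = 0.355.

0.355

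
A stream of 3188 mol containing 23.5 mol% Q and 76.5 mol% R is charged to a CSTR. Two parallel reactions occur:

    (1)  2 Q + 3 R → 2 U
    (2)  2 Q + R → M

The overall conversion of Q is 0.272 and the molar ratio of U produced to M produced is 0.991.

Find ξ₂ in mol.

Conversion of Q: Q consumed = 0.272 × 749.2 = 203.8 mol = 2ξ₁ + 2ξ₂.
Selectivity: 2ξ₁ / (1ξ₂) = 0.991 → ξ₁ = 0.4955 ξ₂.
Substitute: (2·0.4955 + 2) ξ₂ = 203.8 → ξ₂ = 68.13 mol, ξ₁ = 33.76 mol.
Outlet amounts (n = n₀ + Σ ν·ξ):
  Q: 749.2 − 2(33.76) − 2(68.13) = 545.4
  R: 2439 − 3(33.76) − 1(68.13) = 2269
  U: 0 + 2(33.76) = 67.52
  M: 0 + 1(68.13) = 68.13

ξ₂ = 68.1 mol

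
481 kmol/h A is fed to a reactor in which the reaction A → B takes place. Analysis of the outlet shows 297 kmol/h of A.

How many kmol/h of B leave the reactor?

184 kmol/h

For A: n = n₀ − 1ξ → 297 = 481 − 1ξ, giving ξ = 184 kmol/h.
Outlet amounts (n = n₀ + ν ξ):
  A: 481 − 1(184) = 297
  B: 0 + 1(184) = 184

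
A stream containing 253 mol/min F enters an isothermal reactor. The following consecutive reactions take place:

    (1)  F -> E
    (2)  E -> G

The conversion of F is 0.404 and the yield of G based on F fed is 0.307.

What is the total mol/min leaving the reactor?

253 mol/min

Conversion of F: F consumed = 1ξ₁ = 0.404 × 253 → ξ₁ = 102.2 mol/min.
Yield of G: 1ξ₂ / 253 = 0.307 → ξ₂ = 77.67 mol/min.
Outlet amounts (n = n₀ + Σ ν·ξ):
  F: 253 − 1(102.2) = 150.8
  E: 0 + 1(102.2) − 1(77.67) = 24.54
  G: 0 + 1(77.67) = 77.67
Total out = 150.8 + 24.54 + 77.67 = 253 mol/min.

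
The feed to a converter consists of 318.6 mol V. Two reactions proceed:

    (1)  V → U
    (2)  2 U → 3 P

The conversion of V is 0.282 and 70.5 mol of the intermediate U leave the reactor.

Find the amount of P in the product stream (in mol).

Conversion of V: V consumed = 1ξ₁ = 0.282 × 318.6 → ξ₁ = 89.85 mol.
U balance: n_U = 0 + 1ξ₁ − 2ξ₂ = 70.5 → ξ₂ = (1·89.85 − 70.5)/2 = 9.673 mol.
Outlet amounts (n = n₀ + Σ ν·ξ):
  V: 318.6 − 1(89.85) = 228.8
  U: 0 + 1(89.85) − 2(9.673) = 70.5
  P: 0 + 3(9.673) = 29.02

29 mol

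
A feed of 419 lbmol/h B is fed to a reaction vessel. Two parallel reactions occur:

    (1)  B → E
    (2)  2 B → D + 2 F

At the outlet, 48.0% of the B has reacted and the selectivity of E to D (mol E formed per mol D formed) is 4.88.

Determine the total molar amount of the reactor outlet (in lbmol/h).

Conversion of B: B consumed = 0.48 × 419 = 201.1 lbmol/h = 1ξ₁ + 2ξ₂.
Selectivity: 1ξ₁ / (1ξ₂) = 4.88 → ξ₁ = 4.88 ξ₂.
Substitute: (1·4.88 + 2) ξ₂ = 201.1 → ξ₂ = 29.23 lbmol/h, ξ₁ = 142.7 lbmol/h.
Outlet amounts (n = n₀ + Σ ν·ξ):
  B: 419 − 1(142.7) − 2(29.23) = 217.9
  E: 0 + 1(142.7) = 142.7
  D: 0 + 1(29.23) = 29.23
  F: 0 + 2(29.23) = 58.47
Total out = 217.9 + 142.7 + 29.23 + 58.47 = 448.2 lbmol/h.

448 lbmol/h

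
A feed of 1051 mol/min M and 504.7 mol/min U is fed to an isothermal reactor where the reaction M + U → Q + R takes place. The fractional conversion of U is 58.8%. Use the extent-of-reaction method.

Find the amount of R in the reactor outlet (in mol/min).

U reacted = 0.588 × 504.7 = 296.8 mol/min; ν_U = −1, so ξ = 296.8/1 = 296.8 mol/min.
Outlet amounts (n = n₀ + ν ξ):
  M: 1051 − 1(296.8) = 754.2
  U: 504.7 − 1(296.8) = 207.9
  Q: 0 + 1(296.8) = 296.8
  R: 0 + 1(296.8) = 296.8

297 mol/min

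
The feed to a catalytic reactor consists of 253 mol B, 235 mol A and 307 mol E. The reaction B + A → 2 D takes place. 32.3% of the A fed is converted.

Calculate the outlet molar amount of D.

A reacted = 0.323 × 235 = 75.91 mol; ν_A = −1, so ξ = 75.91/1 = 75.91 mol.
Outlet amounts (n = n₀ + ν ξ):
  B: 253 − 1(75.91) = 177.1
  A: 235 − 1(75.91) = 159.1
  D: 0 + 2(75.91) = 151.8
  E: 307 (inert)

152 mol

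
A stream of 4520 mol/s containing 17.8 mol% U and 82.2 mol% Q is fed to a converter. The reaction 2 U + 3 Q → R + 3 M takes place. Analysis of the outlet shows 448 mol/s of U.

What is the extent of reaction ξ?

ξ = 178 mol/s

For U: n = n₀ − 2ξ → 448 = 804.6 − 2ξ, giving ξ = 178.3 mol/s.
Outlet amounts (n = n₀ + ν ξ):
  U: 804.6 − 2(178.3) = 448
  Q: 3715 − 3(178.3) = 3181
  R: 0 + 1(178.3) = 178.3
  M: 0 + 3(178.3) = 534.8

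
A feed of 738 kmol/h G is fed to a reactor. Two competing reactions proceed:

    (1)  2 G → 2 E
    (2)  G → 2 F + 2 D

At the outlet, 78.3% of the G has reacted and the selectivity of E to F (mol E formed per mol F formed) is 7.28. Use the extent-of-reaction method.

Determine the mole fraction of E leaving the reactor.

0.637

Conversion of G: G consumed = 0.783 × 738 = 577.9 kmol/h = 2ξ₁ + 1ξ₂.
Selectivity: 2ξ₁ / (2ξ₂) = 7.28 → ξ₁ = 7.28 ξ₂.
Substitute: (2·7.28 + 1) ξ₂ = 577.9 → ξ₂ = 37.14 kmol/h, ξ₁ = 270.4 kmol/h.
Outlet amounts (n = n₀ + Σ ν·ξ):
  G: 738 − 2(270.4) − 1(37.14) = 160.1
  E: 0 + 2(270.4) = 540.7
  F: 0 + 2(37.14) = 74.27
  D: 0 + 2(37.14) = 74.27
Total out = 849.4 kmol/h; y_E = 540.7 / 849.4 = 0.6366.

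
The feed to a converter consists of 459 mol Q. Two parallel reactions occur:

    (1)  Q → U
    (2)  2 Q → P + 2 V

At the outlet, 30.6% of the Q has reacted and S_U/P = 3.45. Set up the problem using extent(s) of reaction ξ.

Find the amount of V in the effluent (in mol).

51.5 mol

Conversion of Q: Q consumed = 0.306 × 459 = 140.5 mol = 1ξ₁ + 2ξ₂.
Selectivity: 1ξ₁ / (1ξ₂) = 3.45 → ξ₁ = 3.45 ξ₂.
Substitute: (1·3.45 + 2) ξ₂ = 140.5 → ξ₂ = 25.77 mol, ξ₁ = 88.91 mol.
Outlet amounts (n = n₀ + Σ ν·ξ):
  Q: 459 − 1(88.91) − 2(25.77) = 318.5
  U: 0 + 1(88.91) = 88.91
  P: 0 + 1(25.77) = 25.77
  V: 0 + 2(25.77) = 51.54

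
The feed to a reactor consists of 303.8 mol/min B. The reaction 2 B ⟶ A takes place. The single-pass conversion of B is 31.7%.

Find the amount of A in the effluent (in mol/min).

48.2 mol/min

B reacted = 0.317 × 303.8 = 96.3 mol/min; ν_B = −2, so ξ = 96.3/2 = 48.15 mol/min.
Outlet amounts (n = n₀ + ν ξ):
  B: 303.8 − 2(48.15) = 207.5
  A: 0 + 1(48.15) = 48.15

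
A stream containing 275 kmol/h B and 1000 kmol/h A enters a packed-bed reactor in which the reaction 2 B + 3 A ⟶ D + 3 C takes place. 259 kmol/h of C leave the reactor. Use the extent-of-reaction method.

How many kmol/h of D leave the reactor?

86.3 kmol/h

For C: n = n₀ + 3ξ → 259 = 0 + 3ξ, giving ξ = 86.33 kmol/h.
Outlet amounts (n = n₀ + ν ξ):
  B: 275 − 2(86.33) = 102.3
  A: 1000 − 3(86.33) = 741
  D: 0 + 1(86.33) = 86.33
  C: 0 + 3(86.33) = 259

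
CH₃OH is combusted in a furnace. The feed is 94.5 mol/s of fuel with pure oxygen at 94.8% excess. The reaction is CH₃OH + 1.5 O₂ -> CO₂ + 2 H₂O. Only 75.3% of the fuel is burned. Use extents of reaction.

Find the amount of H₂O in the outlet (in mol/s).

Stoichiometric O₂ = 1.5 × 94.5 = 141.8 mol/s; O₂ fed = 141.8 × 1.948 = 276.1 mol/s.
Fuel reacted = 0.753 × 94.5 → ξ = 71.16 mol/s.
Outlet (n = n₀ + ν ξ):
  CH₃OH: 94.5 − 1(71.16) = 23.34
  O₂: 276.1 − 1.5(71.16) = 169.4
  CO₂: 0 + 1(71.16) = 71.16
  H₂O: 0 + 2(71.16) = 142.3

142 mol/s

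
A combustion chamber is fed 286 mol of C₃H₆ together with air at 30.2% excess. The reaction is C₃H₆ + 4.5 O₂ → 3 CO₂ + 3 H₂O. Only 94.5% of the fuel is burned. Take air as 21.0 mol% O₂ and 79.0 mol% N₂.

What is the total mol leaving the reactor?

8400 mol

Stoichiometric O₂ = 4.5 × 286 = 1287 mol; O₂ fed = 1287 × 1.302 = 1676 mol.
N₂ fed = 1676 × 79/21 = 6304 mol.
Fuel reacted = 0.945 × 286 → ξ = 270.3 mol.
Outlet (n = n₀ + ν ξ):
  C₃H₆: 286 − 1(270.3) = 15.73
  O₂: 1676 − 4.5(270.3) = 459.5
  N₂: 6304 (inert)
  CO₂: 0 + 3(270.3) = 810.8
  H₂O: 0 + 3(270.3) = 810.8
Total out = 15.73 + 459.5 + 6304 + 810.8 + 810.8 = 8401 mol.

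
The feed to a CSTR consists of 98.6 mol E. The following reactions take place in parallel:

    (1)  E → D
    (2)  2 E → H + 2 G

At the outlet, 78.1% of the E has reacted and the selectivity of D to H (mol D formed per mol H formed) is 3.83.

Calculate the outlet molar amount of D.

50.6 mol

Conversion of E: E consumed = 0.781 × 98.6 = 77.01 mol = 1ξ₁ + 2ξ₂.
Selectivity: 1ξ₁ / (1ξ₂) = 3.83 → ξ₁ = 3.83 ξ₂.
Substitute: (1·3.83 + 2) ξ₂ = 77.01 → ξ₂ = 13.21 mol, ξ₁ = 50.59 mol.
Outlet amounts (n = n₀ + Σ ν·ξ):
  E: 98.6 − 1(50.59) − 2(13.21) = 21.59
  D: 0 + 1(50.59) = 50.59
  H: 0 + 1(13.21) = 13.21
  G: 0 + 2(13.21) = 26.42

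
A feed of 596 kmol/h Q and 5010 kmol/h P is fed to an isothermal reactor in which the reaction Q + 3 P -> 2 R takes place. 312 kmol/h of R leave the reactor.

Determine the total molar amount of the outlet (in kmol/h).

For R: n = n₀ + 2ξ → 312 = 0 + 2ξ, giving ξ = 156 kmol/h.
Outlet amounts (n = n₀ + ν ξ):
  Q: 596 − 1(156) = 440
  P: 5010 − 3(156) = 4542
  R: 0 + 2(156) = 312
Total out = 440 + 4542 + 312 = 5294 kmol/h.

5290 kmol/h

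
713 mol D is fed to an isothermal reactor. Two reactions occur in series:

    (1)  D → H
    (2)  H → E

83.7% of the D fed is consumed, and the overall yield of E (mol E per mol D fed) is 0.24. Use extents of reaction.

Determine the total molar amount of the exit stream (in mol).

Conversion of D: D consumed = 1ξ₁ = 0.837 × 713 → ξ₁ = 596.8 mol.
Yield of E: 1ξ₂ / 713 = 0.24 → ξ₂ = 171.1 mol.
Outlet amounts (n = n₀ + Σ ν·ξ):
  D: 713 − 1(596.8) = 116.2
  H: 0 + 1(596.8) − 1(171.1) = 425.7
  E: 0 + 1(171.1) = 171.1
Total out = 116.2 + 425.7 + 171.1 = 713 mol.

713 mol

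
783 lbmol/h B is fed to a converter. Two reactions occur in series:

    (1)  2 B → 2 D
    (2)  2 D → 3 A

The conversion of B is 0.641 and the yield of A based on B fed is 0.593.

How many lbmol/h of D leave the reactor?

Conversion of B: B consumed = 2ξ₁ = 0.641 × 783 → ξ₁ = 251 lbmol/h.
Yield of A: 3ξ₂ / 783 = 0.593 → ξ₂ = 154.8 lbmol/h.
Outlet amounts (n = n₀ + Σ ν·ξ):
  B: 783 − 2(251) = 281.1
  D: 0 + 2(251) − 2(154.8) = 192.4
  A: 0 + 3(154.8) = 464.3

192 lbmol/h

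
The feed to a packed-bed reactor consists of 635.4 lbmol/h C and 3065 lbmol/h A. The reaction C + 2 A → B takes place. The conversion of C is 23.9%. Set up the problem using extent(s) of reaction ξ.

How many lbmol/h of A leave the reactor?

C reacted = 0.239 × 635.4 = 151.9 lbmol/h; ν_C = −1, so ξ = 151.9/1 = 151.9 lbmol/h.
Outlet amounts (n = n₀ + ν ξ):
  C: 635.4 − 1(151.9) = 483.5
  A: 3065 − 2(151.9) = 2761
  B: 0 + 1(151.9) = 151.9

2760 lbmol/h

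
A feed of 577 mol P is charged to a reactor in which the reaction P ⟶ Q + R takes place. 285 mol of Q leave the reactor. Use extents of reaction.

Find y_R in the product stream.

0.331

For Q: n = n₀ + 1ξ → 285 = 0 + 1ξ, giving ξ = 285 mol.
Outlet amounts (n = n₀ + ν ξ):
  P: 577 − 1(285) = 292
  Q: 0 + 1(285) = 285
  R: 0 + 1(285) = 285
Total out = 862 mol; y_R = 285 / 862 = 0.3306.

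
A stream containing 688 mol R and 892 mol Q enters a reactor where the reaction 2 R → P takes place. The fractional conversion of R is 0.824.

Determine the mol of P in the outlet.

283 mol

R reacted = 0.824 × 688 = 566.9 mol; ν_R = −2, so ξ = 566.9/2 = 283.5 mol.
Outlet amounts (n = n₀ + ν ξ):
  R: 688 − 2(283.5) = 121.1
  P: 0 + 1(283.5) = 283.5
  Q: 892 (inert)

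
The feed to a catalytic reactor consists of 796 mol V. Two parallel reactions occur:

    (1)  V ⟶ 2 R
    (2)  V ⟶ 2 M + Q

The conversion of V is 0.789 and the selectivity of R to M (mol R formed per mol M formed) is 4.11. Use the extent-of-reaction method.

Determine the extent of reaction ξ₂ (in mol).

Conversion of V: V consumed = 0.789 × 796 = 628 mol = 1ξ₁ + 1ξ₂.
Selectivity: 2ξ₁ / (2ξ₂) = 4.11 → ξ₁ = 4.11 ξ₂.
Substitute: (1·4.11 + 1) ξ₂ = 628 → ξ₂ = 122.9 mol, ξ₁ = 505.1 mol.
Outlet amounts (n = n₀ + Σ ν·ξ):
  V: 796 − 1(505.1) − 1(122.9) = 168
  R: 0 + 2(505.1) = 1010
  M: 0 + 2(122.9) = 245.8
  Q: 0 + 1(122.9) = 122.9

ξ₂ = 123 mol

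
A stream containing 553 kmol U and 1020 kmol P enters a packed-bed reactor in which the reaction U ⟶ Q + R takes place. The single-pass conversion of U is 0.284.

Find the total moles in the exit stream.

U reacted = 0.284 × 553 = 157.1 kmol; ν_U = −1, so ξ = 157.1/1 = 157.1 kmol.
Outlet amounts (n = n₀ + ν ξ):
  U: 553 − 1(157.1) = 395.9
  Q: 0 + 1(157.1) = 157.1
  R: 0 + 1(157.1) = 157.1
  P: 1020 (inert)
Total out = 395.9 + 157.1 + 157.1 + 1020 = 1730 kmol.

1730 kmol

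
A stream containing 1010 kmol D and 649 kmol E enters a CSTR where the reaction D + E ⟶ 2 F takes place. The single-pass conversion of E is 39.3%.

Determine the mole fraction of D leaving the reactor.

0.455

E reacted = 0.393 × 649 = 255.1 kmol; ν_E = −1, so ξ = 255.1/1 = 255.1 kmol.
Outlet amounts (n = n₀ + ν ξ):
  D: 1010 − 1(255.1) = 754.9
  E: 649 − 1(255.1) = 393.9
  F: 0 + 2(255.1) = 510.1
Total out = 1659 kmol; y_D = 754.9 / 1659 = 0.4551.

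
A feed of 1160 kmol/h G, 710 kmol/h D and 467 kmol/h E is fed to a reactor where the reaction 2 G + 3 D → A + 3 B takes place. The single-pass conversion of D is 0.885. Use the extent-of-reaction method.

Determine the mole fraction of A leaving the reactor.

0.0984

D reacted = 0.885 × 710 = 628.4 kmol/h; ν_D = −3, so ξ = 628.4/3 = 209.5 kmol/h.
Outlet amounts (n = n₀ + ν ξ):
  G: 1160 − 2(209.5) = 741.1
  D: 710 − 3(209.5) = 81.65
  A: 0 + 1(209.5) = 209.5
  B: 0 + 3(209.5) = 628.4
  E: 467 (inert)
Total out = 2128 kmol/h; y_A = 209.5 / 2128 = 0.09845.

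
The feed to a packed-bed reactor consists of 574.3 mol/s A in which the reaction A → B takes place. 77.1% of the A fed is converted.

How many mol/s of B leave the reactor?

443 mol/s

A reacted = 0.771 × 574.3 = 442.8 mol/s; ν_A = −1, so ξ = 442.8/1 = 442.8 mol/s.
Outlet amounts (n = n₀ + ν ξ):
  A: 574.3 − 1(442.8) = 131.5
  B: 0 + 1(442.8) = 442.8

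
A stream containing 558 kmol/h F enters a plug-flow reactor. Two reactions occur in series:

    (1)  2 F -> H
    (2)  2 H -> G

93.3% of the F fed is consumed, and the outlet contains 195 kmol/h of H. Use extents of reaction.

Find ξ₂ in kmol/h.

ξ₂ = 32.7 kmol/h

Conversion of F: F consumed = 2ξ₁ = 0.933 × 558 → ξ₁ = 260.3 kmol/h.
H balance: n_H = 0 + 1ξ₁ − 2ξ₂ = 195 → ξ₂ = (1·260.3 − 195)/2 = 32.65 kmol/h.
Outlet amounts (n = n₀ + Σ ν·ξ):
  F: 558 − 2(260.3) = 37.39
  H: 0 + 1(260.3) − 2(32.65) = 195
  G: 0 + 1(32.65) = 32.65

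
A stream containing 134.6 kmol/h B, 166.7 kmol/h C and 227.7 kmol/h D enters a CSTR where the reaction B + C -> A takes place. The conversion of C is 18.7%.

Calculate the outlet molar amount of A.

31.2 kmol/h

C reacted = 0.187 × 166.7 = 31.17 kmol/h; ν_C = −1, so ξ = 31.17/1 = 31.17 kmol/h.
Outlet amounts (n = n₀ + ν ξ):
  B: 134.6 − 1(31.17) = 103.4
  C: 166.7 − 1(31.17) = 135.5
  A: 0 + 1(31.17) = 31.17
  D: 227.7 (inert)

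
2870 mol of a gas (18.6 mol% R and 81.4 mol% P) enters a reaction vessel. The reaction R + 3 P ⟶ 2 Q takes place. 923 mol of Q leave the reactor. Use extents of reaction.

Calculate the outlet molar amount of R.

72.3 mol

For Q: n = n₀ + 2ξ → 923 = 0 + 2ξ, giving ξ = 461.5 mol.
Outlet amounts (n = n₀ + ν ξ):
  R: 533.8 − 1(461.5) = 72.32
  P: 2336 − 3(461.5) = 951.7
  Q: 0 + 2(461.5) = 923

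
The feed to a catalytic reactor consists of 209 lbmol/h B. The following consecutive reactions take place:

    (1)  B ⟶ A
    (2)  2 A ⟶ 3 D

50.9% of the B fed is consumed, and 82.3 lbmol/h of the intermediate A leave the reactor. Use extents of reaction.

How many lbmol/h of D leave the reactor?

Conversion of B: B consumed = 1ξ₁ = 0.509 × 209 → ξ₁ = 106.4 lbmol/h.
A balance: n_A = 0 + 1ξ₁ − 2ξ₂ = 82.3 → ξ₂ = (1·106.4 − 82.3)/2 = 12.04 lbmol/h.
Outlet amounts (n = n₀ + Σ ν·ξ):
  B: 209 − 1(106.4) = 102.6
  A: 0 + 1(106.4) − 2(12.04) = 82.3
  D: 0 + 3(12.04) = 36.12

36.1 lbmol/h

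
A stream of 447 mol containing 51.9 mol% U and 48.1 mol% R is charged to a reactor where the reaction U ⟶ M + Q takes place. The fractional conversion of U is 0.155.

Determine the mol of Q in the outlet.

U reacted = 0.155 × 232 = 35.96 mol; ν_U = −1, so ξ = 35.96/1 = 35.96 mol.
Outlet amounts (n = n₀ + ν ξ):
  U: 232 − 1(35.96) = 196
  M: 0 + 1(35.96) = 35.96
  Q: 0 + 1(35.96) = 35.96
  R: 215 (inert)

36 mol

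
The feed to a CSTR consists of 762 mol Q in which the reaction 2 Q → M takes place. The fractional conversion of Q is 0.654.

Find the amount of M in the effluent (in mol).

249 mol

Q reacted = 0.654 × 762 = 498.3 mol; ν_Q = −2, so ξ = 498.3/2 = 249.2 mol.
Outlet amounts (n = n₀ + ν ξ):
  Q: 762 − 2(249.2) = 263.7
  M: 0 + 1(249.2) = 249.2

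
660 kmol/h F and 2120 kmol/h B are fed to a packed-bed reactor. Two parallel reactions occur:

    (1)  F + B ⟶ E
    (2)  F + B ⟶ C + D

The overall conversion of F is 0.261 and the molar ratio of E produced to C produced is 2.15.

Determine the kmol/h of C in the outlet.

Conversion of F: F consumed = 0.261 × 660 = 172.3 kmol/h = 1ξ₁ + 1ξ₂.
Selectivity: 1ξ₁ / (1ξ₂) = 2.15 → ξ₁ = 2.15 ξ₂.
Substitute: (1·2.15 + 1) ξ₂ = 172.3 → ξ₂ = 54.69 kmol/h, ξ₁ = 117.6 kmol/h.
Outlet amounts (n = n₀ + Σ ν·ξ):
  F: 660 − 1(117.6) − 1(54.69) = 487.7
  B: 2120 − 1(117.6) − 1(54.69) = 1948
  E: 0 + 1(117.6) = 117.6
  C: 0 + 1(54.69) = 54.69
  D: 0 + 1(54.69) = 54.69

54.7 kmol/h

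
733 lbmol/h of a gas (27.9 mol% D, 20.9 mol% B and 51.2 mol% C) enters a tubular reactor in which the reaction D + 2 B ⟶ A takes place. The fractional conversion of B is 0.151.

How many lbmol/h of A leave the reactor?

11.6 lbmol/h

B reacted = 0.151 × 153.2 = 23.13 lbmol/h; ν_B = −2, so ξ = 23.13/2 = 11.57 lbmol/h.
Outlet amounts (n = n₀ + ν ξ):
  D: 204.5 − 1(11.57) = 192.9
  B: 153.2 − 2(11.57) = 130.1
  A: 0 + 1(11.57) = 11.57
  C: 375.3 (inert)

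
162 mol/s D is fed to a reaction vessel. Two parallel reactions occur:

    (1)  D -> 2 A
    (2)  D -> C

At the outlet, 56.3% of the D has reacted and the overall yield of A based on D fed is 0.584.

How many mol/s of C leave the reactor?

43.9 mol/s

Yield of A: 2ξ₁ / 162 = 0.584 → ξ₁ = 47.3 mol/s.
Conversion of D: 1ξ₁ + 1ξ₂ = 0.563 × 162 = 91.21 → ξ₂ = 43.9 mol/s.
Outlet amounts (n = n₀ + Σ ν·ξ):
  D: 162 − 1(47.3) − 1(43.9) = 70.79
  A: 0 + 2(47.3) = 94.61
  C: 0 + 1(43.9) = 43.9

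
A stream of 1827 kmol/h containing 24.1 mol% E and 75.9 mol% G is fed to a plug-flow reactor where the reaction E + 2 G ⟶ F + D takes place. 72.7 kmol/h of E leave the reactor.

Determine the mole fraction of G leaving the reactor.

0.446

For E: n = n₀ − 1ξ → 72.7 = 440.3 − 1ξ, giving ξ = 367.6 kmol/h.
Outlet amounts (n = n₀ + ν ξ):
  E: 440.3 − 1(367.6) = 72.7
  G: 1387 − 2(367.6) = 651.5
  F: 0 + 1(367.6) = 367.6
  D: 0 + 1(367.6) = 367.6
Total out = 1459 kmol/h; y_G = 651.5 / 1459 = 0.4464.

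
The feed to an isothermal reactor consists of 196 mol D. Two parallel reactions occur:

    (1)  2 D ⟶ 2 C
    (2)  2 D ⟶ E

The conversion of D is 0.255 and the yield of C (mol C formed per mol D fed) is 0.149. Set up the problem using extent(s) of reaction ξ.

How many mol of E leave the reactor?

10.4 mol

Yield of C: 2ξ₁ / 196 = 0.149 → ξ₁ = 14.6 mol.
Conversion of D: 2ξ₁ + 2ξ₂ = 0.255 × 196 = 49.98 → ξ₂ = 10.39 mol.
Outlet amounts (n = n₀ + Σ ν·ξ):
  D: 196 − 2(14.6) − 2(10.39) = 146
  C: 0 + 2(14.6) = 29.2
  E: 0 + 1(10.39) = 10.39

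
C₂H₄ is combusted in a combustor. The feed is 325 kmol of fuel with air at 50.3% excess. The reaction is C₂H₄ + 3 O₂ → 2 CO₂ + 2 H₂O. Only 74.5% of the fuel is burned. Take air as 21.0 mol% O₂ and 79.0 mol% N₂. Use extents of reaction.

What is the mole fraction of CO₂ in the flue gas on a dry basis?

Stoichiometric O₂ = 3 × 325 = 975 kmol; O₂ fed = 975 × 1.503 = 1465 kmol.
N₂ fed = 1465 × 79/21 = 5513 kmol.
Fuel reacted = 0.745 × 325 → ξ = 242.1 kmol.
Outlet (n = n₀ + ν ξ):
  C₂H₄: 325 − 1(242.1) = 82.88
  O₂: 1465 − 3(242.1) = 739.1
  N₂: 5513 (inert)
  CO₂: 0 + 2(242.1) = 484.2
  H₂O: 0 + 2(242.1) = 484.2
Dry total = 6819 kmol; y_CO₂ (dry) = 484.2 / 6819 = 0.07102.

0.071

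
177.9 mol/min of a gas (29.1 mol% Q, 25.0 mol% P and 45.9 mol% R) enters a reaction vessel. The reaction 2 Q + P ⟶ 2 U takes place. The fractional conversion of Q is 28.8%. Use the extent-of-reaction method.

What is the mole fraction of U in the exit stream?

0.0875

Q reacted = 0.288 × 51.77 = 14.91 mol/min; ν_Q = −2, so ξ = 14.91/2 = 7.455 mol/min.
Outlet amounts (n = n₀ + ν ξ):
  Q: 51.77 − 2(7.455) = 36.86
  P: 44.48 − 1(7.455) = 37.02
  U: 0 + 2(7.455) = 14.91
  R: 81.66 (inert)
Total out = 170.4 mol/min; y_U = 14.91 / 170.4 = 0.08747.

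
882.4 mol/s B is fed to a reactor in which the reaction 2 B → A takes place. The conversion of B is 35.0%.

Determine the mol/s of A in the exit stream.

B reacted = 0.35 × 882.4 = 308.8 mol/s; ν_B = −2, so ξ = 308.8/2 = 154.4 mol/s.
Outlet amounts (n = n₀ + ν ξ):
  B: 882.4 − 2(154.4) = 573.6
  A: 0 + 1(154.4) = 154.4

154 mol/s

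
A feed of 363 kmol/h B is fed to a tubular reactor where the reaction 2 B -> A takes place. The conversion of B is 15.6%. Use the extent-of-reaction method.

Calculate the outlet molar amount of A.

B reacted = 0.156 × 363 = 56.63 kmol/h; ν_B = −2, so ξ = 56.63/2 = 28.31 kmol/h.
Outlet amounts (n = n₀ + ν ξ):
  B: 363 − 2(28.31) = 306.4
  A: 0 + 1(28.31) = 28.31

28.3 kmol/h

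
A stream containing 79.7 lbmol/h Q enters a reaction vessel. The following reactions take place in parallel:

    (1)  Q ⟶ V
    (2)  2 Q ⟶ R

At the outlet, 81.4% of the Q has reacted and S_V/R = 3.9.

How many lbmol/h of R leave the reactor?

11 lbmol/h

Conversion of Q: Q consumed = 0.814 × 79.7 = 64.88 lbmol/h = 1ξ₁ + 2ξ₂.
Selectivity: 1ξ₁ / (1ξ₂) = 3.9 → ξ₁ = 3.9 ξ₂.
Substitute: (1·3.9 + 2) ξ₂ = 64.88 → ξ₂ = 11 lbmol/h, ξ₁ = 42.88 lbmol/h.
Outlet amounts (n = n₀ + Σ ν·ξ):
  Q: 79.7 − 1(42.88) − 2(11) = 14.82
  V: 0 + 1(42.88) = 42.88
  R: 0 + 1(11) = 11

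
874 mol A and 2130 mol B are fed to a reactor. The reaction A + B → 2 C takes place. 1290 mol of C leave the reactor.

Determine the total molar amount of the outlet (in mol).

3000 mol

For C: n = n₀ + 2ξ → 1290 = 0 + 2ξ, giving ξ = 645 mol.
Outlet amounts (n = n₀ + ν ξ):
  A: 874 − 1(645) = 229
  B: 2130 − 1(645) = 1485
  C: 0 + 2(645) = 1290
Total out = 229 + 1485 + 1290 = 3004 mol.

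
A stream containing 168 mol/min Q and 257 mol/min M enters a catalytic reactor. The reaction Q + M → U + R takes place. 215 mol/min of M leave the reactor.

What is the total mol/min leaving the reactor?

425 mol/min

For M: n = n₀ − 1ξ → 215 = 257 − 1ξ, giving ξ = 42 mol/min.
Outlet amounts (n = n₀ + ν ξ):
  Q: 168 − 1(42) = 126
  M: 257 − 1(42) = 215
  U: 0 + 1(42) = 42
  R: 0 + 1(42) = 42
Total out = 126 + 215 + 42 + 42 = 425 mol/min.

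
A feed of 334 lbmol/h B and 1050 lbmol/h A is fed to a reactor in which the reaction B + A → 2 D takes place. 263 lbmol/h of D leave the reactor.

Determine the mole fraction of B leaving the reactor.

For D: n = n₀ + 2ξ → 263 = 0 + 2ξ, giving ξ = 131.5 lbmol/h.
Outlet amounts (n = n₀ + ν ξ):
  B: 334 − 1(131.5) = 202.5
  A: 1050 − 1(131.5) = 918.5
  D: 0 + 2(131.5) = 263
Total out = 1384 lbmol/h; y_B = 202.5 / 1384 = 0.1463.

0.146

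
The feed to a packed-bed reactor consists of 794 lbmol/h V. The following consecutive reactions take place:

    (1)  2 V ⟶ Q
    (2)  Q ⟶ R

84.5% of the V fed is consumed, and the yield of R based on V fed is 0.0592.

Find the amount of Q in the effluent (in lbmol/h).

Conversion of V: V consumed = 2ξ₁ = 0.845 × 794 → ξ₁ = 335.5 lbmol/h.
Yield of R: 1ξ₂ / 794 = 0.0592 → ξ₂ = 47 lbmol/h.
Outlet amounts (n = n₀ + Σ ν·ξ):
  V: 794 − 2(335.5) = 123.1
  Q: 0 + 1(335.5) − 1(47) = 288.5
  R: 0 + 1(47) = 47

288 lbmol/h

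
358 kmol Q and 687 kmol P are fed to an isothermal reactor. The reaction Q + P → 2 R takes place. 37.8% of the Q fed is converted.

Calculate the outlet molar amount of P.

552 kmol

Q reacted = 0.378 × 358 = 135.3 kmol; ν_Q = −1, so ξ = 135.3/1 = 135.3 kmol.
Outlet amounts (n = n₀ + ν ξ):
  Q: 358 − 1(135.3) = 222.7
  P: 687 − 1(135.3) = 551.7
  R: 0 + 2(135.3) = 270.6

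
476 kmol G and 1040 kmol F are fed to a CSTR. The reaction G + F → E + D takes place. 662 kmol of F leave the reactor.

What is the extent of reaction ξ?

For F: n = n₀ − 1ξ → 662 = 1040 − 1ξ, giving ξ = 378 kmol.
Outlet amounts (n = n₀ + ν ξ):
  G: 476 − 1(378) = 98
  F: 1040 − 1(378) = 662
  E: 0 + 1(378) = 378
  D: 0 + 1(378) = 378

ξ = 378 kmol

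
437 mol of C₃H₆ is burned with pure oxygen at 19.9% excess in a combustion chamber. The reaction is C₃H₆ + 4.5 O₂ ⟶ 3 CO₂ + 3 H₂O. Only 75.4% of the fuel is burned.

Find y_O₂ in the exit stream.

0.296

Stoichiometric O₂ = 4.5 × 437 = 1966 mol; O₂ fed = 1966 × 1.199 = 2358 mol.
Fuel reacted = 0.754 × 437 → ξ = 329.5 mol.
Outlet (n = n₀ + ν ξ):
  C₃H₆: 437 − 1(329.5) = 107.5
  O₂: 2358 − 4.5(329.5) = 875.1
  CO₂: 0 + 3(329.5) = 988.5
  H₂O: 0 + 3(329.5) = 988.5
Total out = 2960 mol; y_O₂ = 875.1 / 2960 = 0.2957.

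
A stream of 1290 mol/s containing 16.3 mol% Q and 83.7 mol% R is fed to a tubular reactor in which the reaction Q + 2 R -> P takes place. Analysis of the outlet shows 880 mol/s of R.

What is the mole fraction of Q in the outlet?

For R: n = n₀ − 2ξ → 880 = 1080 − 2ξ, giving ξ = 99.87 mol/s.
Outlet amounts (n = n₀ + ν ξ):
  Q: 210.3 − 1(99.87) = 110.4
  R: 1080 − 2(99.87) = 880
  P: 0 + 1(99.87) = 99.87
Total out = 1090 mol/s; y_Q = 110.4 / 1090 = 0.1013.

0.101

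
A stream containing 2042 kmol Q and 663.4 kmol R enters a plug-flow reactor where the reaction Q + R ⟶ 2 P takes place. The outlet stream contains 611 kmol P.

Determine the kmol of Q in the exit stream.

For P: n = n₀ + 2ξ → 611 = 0 + 2ξ, giving ξ = 305.5 kmol.
Outlet amounts (n = n₀ + ν ξ):
  Q: 2042 − 1(305.5) = 1736
  R: 663.4 − 1(305.5) = 357.9
  P: 0 + 2(305.5) = 611

1740 kmol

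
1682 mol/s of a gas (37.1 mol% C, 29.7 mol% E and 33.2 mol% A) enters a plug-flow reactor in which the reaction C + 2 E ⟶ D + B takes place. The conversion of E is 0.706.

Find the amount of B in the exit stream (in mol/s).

176 mol/s

E reacted = 0.706 × 499.6 = 352.7 mol/s; ν_E = −2, so ξ = 352.7/2 = 176.3 mol/s.
Outlet amounts (n = n₀ + ν ξ):
  C: 624 − 1(176.3) = 447.7
  E: 499.6 − 2(176.3) = 146.9
  D: 0 + 1(176.3) = 176.3
  B: 0 + 1(176.3) = 176.3
  A: 558.4 (inert)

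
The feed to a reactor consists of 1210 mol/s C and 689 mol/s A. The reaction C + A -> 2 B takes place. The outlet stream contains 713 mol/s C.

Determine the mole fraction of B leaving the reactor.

0.523

For C: n = n₀ − 1ξ → 713 = 1210 − 1ξ, giving ξ = 497 mol/s.
Outlet amounts (n = n₀ + ν ξ):
  C: 1210 − 1(497) = 713
  A: 689 − 1(497) = 192
  B: 0 + 2(497) = 994
Total out = 1899 mol/s; y_B = 994 / 1899 = 0.5234.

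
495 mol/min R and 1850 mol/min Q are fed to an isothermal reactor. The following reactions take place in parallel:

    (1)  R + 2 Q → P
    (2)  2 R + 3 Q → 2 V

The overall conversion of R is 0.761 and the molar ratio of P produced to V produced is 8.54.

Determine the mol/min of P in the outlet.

Conversion of R: R consumed = 0.761 × 495 = 376.7 mol/min = 1ξ₁ + 2ξ₂.
Selectivity: 1ξ₁ / (2ξ₂) = 8.54 → ξ₁ = 17.08 ξ₂.
Substitute: (1·17.08 + 2) ξ₂ = 376.7 → ξ₂ = 19.74 mol/min, ξ₁ = 337.2 mol/min.
Outlet amounts (n = n₀ + Σ ν·ξ):
  R: 495 − 1(337.2) − 2(19.74) = 118.3
  Q: 1850 − 2(337.2) − 3(19.74) = 1116
  P: 0 + 1(337.2) = 337.2
  V: 0 + 2(19.74) = 39.49

337 mol/min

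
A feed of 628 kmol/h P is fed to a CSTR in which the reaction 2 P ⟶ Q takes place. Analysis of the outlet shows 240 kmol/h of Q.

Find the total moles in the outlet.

For Q: n = n₀ + 1ξ → 240 = 0 + 1ξ, giving ξ = 240 kmol/h.
Outlet amounts (n = n₀ + ν ξ):
  P: 628 − 2(240) = 148
  Q: 0 + 1(240) = 240
Total out = 148 + 240 = 388 kmol/h.

388 kmol/h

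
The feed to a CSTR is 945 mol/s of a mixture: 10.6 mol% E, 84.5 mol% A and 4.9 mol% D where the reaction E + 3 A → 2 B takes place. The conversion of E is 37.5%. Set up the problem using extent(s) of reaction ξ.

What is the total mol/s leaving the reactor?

870 mol/s

E reacted = 0.375 × 100.2 = 37.56 mol/s; ν_E = −1, so ξ = 37.56/1 = 37.56 mol/s.
Outlet amounts (n = n₀ + ν ξ):
  E: 100.2 − 1(37.56) = 62.61
  A: 798.5 − 3(37.56) = 685.8
  B: 0 + 2(37.56) = 75.13
  D: 46.3 (inert)
Total out = 62.61 + 685.8 + 75.13 + 46.3 = 869.9 mol/s.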